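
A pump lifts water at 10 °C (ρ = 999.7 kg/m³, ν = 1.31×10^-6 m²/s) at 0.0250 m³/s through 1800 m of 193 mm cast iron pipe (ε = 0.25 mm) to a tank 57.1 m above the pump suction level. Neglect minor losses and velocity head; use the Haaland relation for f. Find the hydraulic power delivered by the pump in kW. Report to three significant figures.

V = 4Q/(πD²) = 0.8545 m/s; Re = 1.26×10^5; ε/D = 0.00130; f = 0.02258
h_f = f(L/D)V²/2g = 7.837 m
Total head H = z + h_f = 57.1 + 7.837 = 64.94 m
P_hyd = ρgQH = 999.7·9.81·0.0250·64.94 = 15.92 kW

P_hyd ≈ 15.9 kW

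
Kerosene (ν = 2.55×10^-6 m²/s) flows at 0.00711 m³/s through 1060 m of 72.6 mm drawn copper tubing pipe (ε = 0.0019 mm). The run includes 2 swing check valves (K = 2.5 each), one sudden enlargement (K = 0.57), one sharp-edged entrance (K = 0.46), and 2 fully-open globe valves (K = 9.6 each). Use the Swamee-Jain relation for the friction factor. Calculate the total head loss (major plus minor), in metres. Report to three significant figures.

H_L ≈ 49.8 m

V = 4Q/(πD²) = 1.718 m/s; V²/2g = 0.1504 m
Re = 4.89×10^4, ε/D = 2.62×10^-5 → f = 0.02097 (Swamee-Jain)
Major: h_f = f(L/D)·V²/2g = 0.02097·14601·0.1504 = 46.04 m
Minor: ΣK = 25.2; h_m = ΣK·V²/2g = 3.793 m
Total H_L = 46.04 + 3.793 = 49.83 m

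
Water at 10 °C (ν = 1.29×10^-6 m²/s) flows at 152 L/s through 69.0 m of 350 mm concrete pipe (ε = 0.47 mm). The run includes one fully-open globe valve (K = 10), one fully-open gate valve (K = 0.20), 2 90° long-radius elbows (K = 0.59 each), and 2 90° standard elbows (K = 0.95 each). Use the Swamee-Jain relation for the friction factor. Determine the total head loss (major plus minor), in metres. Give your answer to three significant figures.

V = 4Q/(πD²) = 1.580 m/s; V²/2g = 0.1272 m
Re = 4.29×10^5, ε/D = 0.00134 → f = 0.02182 (Swamee-Jain)
Major: h_f = f(L/D)·V²/2g = 0.02182·197.1·0.1272 = 0.5471 m
Minor: ΣK = 13.3; h_m = ΣK·V²/2g = 1.689 m
Total H_L = 0.5471 + 1.689 = 2.237 m

H_L ≈ 2.24 m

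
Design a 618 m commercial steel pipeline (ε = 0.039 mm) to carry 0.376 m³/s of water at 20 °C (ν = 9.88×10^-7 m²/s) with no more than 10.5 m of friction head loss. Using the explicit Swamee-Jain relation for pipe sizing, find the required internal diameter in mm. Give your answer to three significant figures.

Swamee-Jain (Type III): D = 0.66·[ε^1.25·(LQ²/(gh_f))^4.75 + ν·Q^9.4·(L/(gh_f))^5.2]^0.04
LQ²/(gh_f) = 0.8482; L/(gh_f) = 6.000
Term 1 = ε^1.25·(…)^4.75 = 1.41×10^-6; Term 2 = ν·Q^9.4·(…)^5.2 = 1.12×10^-6
D = 0.66·(1.41×10^-6 + 1.12×10^-6)^0.04 = 0.3941 m = 394 mm
Check: V = 3.08 m/s, Re = 1.23×10^6, f = 0.01327, h_f = 10.1 m ≈ 10.5 m ✓

D ≈ 394 mm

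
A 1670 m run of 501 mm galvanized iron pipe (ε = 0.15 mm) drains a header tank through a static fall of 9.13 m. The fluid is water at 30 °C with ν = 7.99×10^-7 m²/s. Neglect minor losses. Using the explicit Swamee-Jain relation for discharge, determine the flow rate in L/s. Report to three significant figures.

Swamee-Jain (Type II): Q = -0.965·√(gD⁵h_f/L)·ln[ε/(3.7D) + √(3.17ν²L/(gD³h_f))]
√(gD⁵h_f/L) = √(9.81·0.501⁵·9.13/1670) = 0.04114
ε/(3.7D) = 8.09×10^-5; √(3.17ν²L/(gD³h_f)) = 1.73×10^-5
Q = -0.965·0.04114·ln(9.824×10^-5) = 0.3664 m³/s
Check: V = 1.86 m/s, Re = 1.17×10^6, f = 0.01565, h_f = 9.19 m ≈ 9.13 m ✓

Q ≈ 366 L/s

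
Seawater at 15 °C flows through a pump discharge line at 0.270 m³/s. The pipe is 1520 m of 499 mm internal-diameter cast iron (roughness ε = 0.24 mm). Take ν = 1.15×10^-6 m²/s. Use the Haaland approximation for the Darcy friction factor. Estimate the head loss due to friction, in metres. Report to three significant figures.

h_f ≈ 5.13 m

V = 4Q/(πD²) = 4·0.270/(π·0.499²) = 1.381 m/s
Re = VD/ν = 1.381·0.499/1.15×10^-6 = 5.99×10^5 → turbulent
ε/D = 0.24/499 = 4.81×10^-4
Haaland: f = 0.01732
h_f = f(L/D)V²/(2g) = 0.01732·(1520/0.499)·1.381²/(2·9.81) = 5.126 m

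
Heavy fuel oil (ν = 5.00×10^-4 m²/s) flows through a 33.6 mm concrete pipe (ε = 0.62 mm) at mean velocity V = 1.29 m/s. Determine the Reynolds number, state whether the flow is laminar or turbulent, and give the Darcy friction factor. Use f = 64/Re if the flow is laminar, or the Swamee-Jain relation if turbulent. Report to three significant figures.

Re = VD/ν = 1.290·0.0336/5.00×10^-4 = 86.7
Re < 2300 → laminar → f = 64/Re = 0.7383

Re ≈ 86.7; laminar; f = 64/Re ≈ 0.738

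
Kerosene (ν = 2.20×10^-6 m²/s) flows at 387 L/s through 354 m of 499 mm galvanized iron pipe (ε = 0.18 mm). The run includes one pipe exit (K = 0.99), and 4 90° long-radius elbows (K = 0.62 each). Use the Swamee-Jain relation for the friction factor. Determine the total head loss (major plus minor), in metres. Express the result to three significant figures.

H_L ≈ 3.09 m

V = 4Q/(πD²) = 1.979 m/s; V²/2g = 0.1996 m
Re = 4.49×10^5, ε/D = 3.61×10^-4 → f = 0.01695 (Swamee-Jain)
Major: h_f = f(L/D)·V²/2g = 0.01695·709.4·0.1996 = 2.400 m
Minor: ΣK = 3.47; h_m = ΣK·V²/2g = 0.6926 m
Total H_L = 2.400 + 0.6926 = 3.093 m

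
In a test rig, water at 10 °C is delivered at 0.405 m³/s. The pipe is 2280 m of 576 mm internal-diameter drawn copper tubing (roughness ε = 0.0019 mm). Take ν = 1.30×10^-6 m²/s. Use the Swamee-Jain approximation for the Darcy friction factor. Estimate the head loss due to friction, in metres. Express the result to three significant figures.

V = 4Q/(πD²) = 4·0.405/(π·0.576²) = 1.554 m/s
Re = VD/ν = 1.554·0.576/1.30×10^-6 = 6.89×10^5 → turbulent
ε/D = 0.0019/576 = 3.30×10^-6
Swamee-Jain: f = 0.01244
h_f = f(L/D)V²/(2g) = 0.01244·(2280/0.576)·1.554²/(2·9.81) = 6.062 m

h_f ≈ 6.06 m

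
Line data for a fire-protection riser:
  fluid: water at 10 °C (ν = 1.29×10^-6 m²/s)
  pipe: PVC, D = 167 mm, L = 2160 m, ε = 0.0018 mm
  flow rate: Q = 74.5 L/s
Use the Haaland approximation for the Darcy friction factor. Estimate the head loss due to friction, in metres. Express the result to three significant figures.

V = 4Q/(πD²) = 4·0.0745/(π·0.167²) = 3.401 m/s
Re = VD/ν = 3.401·0.167/1.29×10^-6 = 4.40×10^5 → turbulent
ε/D = 0.0018/167 = 1.08×10^-5
Haaland: f = 0.01348
h_f = f(L/D)V²/(2g) = 0.01348·(2160/0.167)·3.401²/(2·9.81) = 102.8 m

h_f ≈ 103 m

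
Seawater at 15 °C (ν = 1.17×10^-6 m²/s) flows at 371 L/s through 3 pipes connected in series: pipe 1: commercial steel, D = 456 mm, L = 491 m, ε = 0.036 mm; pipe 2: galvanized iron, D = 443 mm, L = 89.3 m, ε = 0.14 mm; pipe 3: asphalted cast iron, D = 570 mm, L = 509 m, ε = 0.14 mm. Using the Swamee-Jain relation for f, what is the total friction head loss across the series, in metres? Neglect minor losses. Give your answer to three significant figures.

H ≈ 6.22 m

Pipe 1: V = 2.272 m/s, Re = 8.85×10^5, ε/D = 7.89×10^-5, f = 0.01334, h_1 = f(L/D)V²/2g = 3.777 m
Pipe 2: V = 2.407 m/s, Re = 9.11×10^5, ε/D = 3.16×10^-4, f = 0.01596, h_2 = f(L/D)V²/2g = 0.9501 m
Pipe 3: V = 1.454 m/s, Re = 7.08×10^5, ε/D = 2.46×10^-4, f = 0.01554, h_3 = f(L/D)V²/2g = 1.495 m
Series → Q common, losses add: H = Σh = 6.223 m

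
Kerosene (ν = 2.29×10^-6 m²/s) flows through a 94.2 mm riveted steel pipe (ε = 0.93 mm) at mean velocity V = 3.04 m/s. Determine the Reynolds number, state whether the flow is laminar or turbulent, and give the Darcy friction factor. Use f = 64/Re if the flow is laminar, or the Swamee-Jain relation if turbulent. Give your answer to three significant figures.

Re ≈ 1.25×10^5; turbulent; f ≈ 0.0384

Re = VD/ν = 3.040·0.0942/2.29×10^-6 = 1.25×10^5
Re > 4000 → turbulent; ε/D = 0.00987
Swamee-Jain: f = 0.03844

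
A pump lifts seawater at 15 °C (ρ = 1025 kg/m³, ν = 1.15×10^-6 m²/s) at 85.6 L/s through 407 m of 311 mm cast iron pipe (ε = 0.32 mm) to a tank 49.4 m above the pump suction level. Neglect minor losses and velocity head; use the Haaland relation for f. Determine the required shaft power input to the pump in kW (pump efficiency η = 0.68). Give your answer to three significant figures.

V = 4Q/(πD²) = 1.127 m/s; Re = 3.05×10^5; ε/D = 0.00103; f = 0.02063
h_f = f(L/D)V²/2g = 1.748 m
Total head H = z + h_f = 49.4 + 1.748 = 51.15 m
P_hyd = ρgQH = 1025·9.81·0.0856·51.15 = 44.02 kW
P_shaft = P_hyd/η = 44.02/0.68 = 64.74 kW

P_shaft ≈ 64.7 kW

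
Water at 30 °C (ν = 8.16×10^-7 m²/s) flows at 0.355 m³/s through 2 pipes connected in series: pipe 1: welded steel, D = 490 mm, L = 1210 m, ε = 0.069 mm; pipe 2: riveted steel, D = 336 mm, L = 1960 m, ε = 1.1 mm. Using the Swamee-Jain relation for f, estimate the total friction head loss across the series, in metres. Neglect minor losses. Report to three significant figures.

Pipe 1: V = 1.883 m/s, Re = 1.13×10^6, ε/D = 1.41×10^-4, f = 0.01395, h_1 = f(L/D)V²/2g = 6.224 m
Pipe 2: V = 4.004 m/s, Re = 1.65×10^6, ε/D = 0.00327, f = 0.02694, h_2 = f(L/D)V²/2g = 128.4 m
Series → Q common, losses add: H = Σh = 134.6 m

H ≈ 135 m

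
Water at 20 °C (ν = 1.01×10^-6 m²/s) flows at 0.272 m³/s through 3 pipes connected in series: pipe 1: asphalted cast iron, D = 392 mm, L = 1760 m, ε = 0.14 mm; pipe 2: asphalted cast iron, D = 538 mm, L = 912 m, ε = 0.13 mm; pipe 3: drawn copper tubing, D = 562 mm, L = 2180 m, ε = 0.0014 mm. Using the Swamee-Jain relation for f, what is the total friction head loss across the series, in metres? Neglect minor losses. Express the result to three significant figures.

Pipe 1: V = 2.254 m/s, Re = 8.75×10^5, ε/D = 3.57×10^-4, f = 0.01633, h_1 = f(L/D)V²/2g = 18.98 m
Pipe 2: V = 1.197 m/s, Re = 6.37×10^5, ε/D = 2.42×10^-4, f = 0.01561, h_2 = f(L/D)V²/2g = 1.931 m
Pipe 3: V = 1.096 m/s, Re = 6.10×10^5, ε/D = 2.49×10^-6, f = 0.01268, h_3 = f(L/D)V²/2g = 3.015 m
Series → Q common, losses add: H = Σh = 23.93 m

H ≈ 23.9 m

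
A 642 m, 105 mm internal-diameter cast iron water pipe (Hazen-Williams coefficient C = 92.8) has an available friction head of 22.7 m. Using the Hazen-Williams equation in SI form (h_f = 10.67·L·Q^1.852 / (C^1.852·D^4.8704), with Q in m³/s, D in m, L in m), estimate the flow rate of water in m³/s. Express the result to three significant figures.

Rearranging: Q = [h_f·C^1.852·D^4.8704 / (10.67·L)]^(1/1.852)
Q = [22.7·92.8^1.852·0.105^4.8704 / (10.67·642)]^0.540 = 0.01134 m³/s

Q ≈ 0.0113 m³/s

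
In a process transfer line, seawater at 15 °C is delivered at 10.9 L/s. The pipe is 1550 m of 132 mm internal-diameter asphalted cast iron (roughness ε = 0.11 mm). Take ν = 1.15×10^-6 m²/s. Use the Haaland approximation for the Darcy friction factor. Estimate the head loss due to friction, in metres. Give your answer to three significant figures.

h_f ≈ 8.19 m

V = 4Q/(πD²) = 4·0.0109/(π·0.132²) = 0.7965 m/s
Re = VD/ν = 0.7965·0.132/1.15×10^-6 = 9.14×10^4 → turbulent
ε/D = 0.11/132 = 8.33×10^-4
Haaland: f = 0.02157
h_f = f(L/D)V²/(2g) = 0.02157·(1550/0.132)·0.7965²/(2·9.81) = 8.190 m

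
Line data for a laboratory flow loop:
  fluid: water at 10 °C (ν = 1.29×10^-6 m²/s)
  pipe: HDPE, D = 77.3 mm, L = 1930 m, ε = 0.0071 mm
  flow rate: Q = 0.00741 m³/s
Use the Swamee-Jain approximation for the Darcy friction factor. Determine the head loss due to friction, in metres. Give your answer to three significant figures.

h_f ≈ 59.0 m

V = 4Q/(πD²) = 4·0.00741/(π·0.0773²) = 1.579 m/s
Re = VD/ν = 1.579·0.0773/1.29×10^-6 = 9.46×10^4 → turbulent
ε/D = 0.0071/77.3 = 9.18×10^-5
Swamee-Jain: f = 0.01860
h_f = f(L/D)V²/(2g) = 0.01860·(1930/0.0773)·1.579²/(2·9.81) = 59.01 m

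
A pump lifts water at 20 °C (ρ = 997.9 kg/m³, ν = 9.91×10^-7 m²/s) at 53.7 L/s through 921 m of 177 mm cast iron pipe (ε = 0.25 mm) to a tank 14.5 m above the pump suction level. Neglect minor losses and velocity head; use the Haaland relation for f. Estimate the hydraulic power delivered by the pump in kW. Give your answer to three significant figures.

V = 4Q/(πD²) = 2.182 m/s; Re = 3.90×10^5; ε/D = 0.00141; f = 0.02196
h_f = f(L/D)V²/2g = 27.74 m
Total head H = z + h_f = 14.5 + 27.74 = 42.24 m
P_hyd = ρgQH = 997.9·9.81·0.0537·42.24 = 22.21 kW

P_hyd ≈ 22.2 kW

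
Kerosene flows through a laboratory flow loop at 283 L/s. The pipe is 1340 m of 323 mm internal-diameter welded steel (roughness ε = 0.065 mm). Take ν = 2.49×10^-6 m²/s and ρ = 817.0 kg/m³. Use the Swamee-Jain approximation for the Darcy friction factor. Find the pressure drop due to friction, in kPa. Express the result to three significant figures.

V = 4Q/(πD²) = 4·0.283/(π·0.323²) = 3.454 m/s
Re = VD/ν = 3.454·0.323/2.49×10^-6 = 4.48×10^5 → turbulent
ε/D = 0.065/323 = 2.01×10^-4
Swamee-Jain: f = 0.01567
h_f = f(L/D)V²/(2g) = 0.01567·(1340/0.323)·3.454²/(2·9.81) = 39.53 m
Δp = ρg·h_f = 817.0·9.81·39.53 = 316.9 kPa

Δp ≈ 317 kPa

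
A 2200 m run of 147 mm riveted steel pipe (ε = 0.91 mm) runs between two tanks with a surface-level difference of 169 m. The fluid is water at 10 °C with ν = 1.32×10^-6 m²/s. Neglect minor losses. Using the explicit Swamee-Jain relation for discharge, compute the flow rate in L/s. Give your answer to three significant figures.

Swamee-Jain (Type II): Q = -0.965·√(gD⁵h_f/L)·ln[ε/(3.7D) + √(3.17ν²L/(gD³h_f))]
√(gD⁵h_f/L) = √(9.81·0.147⁵·169/2200) = 0.007192
ε/(3.7D) = 0.00167; √(3.17ν²L/(gD³h_f)) = 4.80×10^-5
Q = -0.965·0.007192·ln(0.001721) = 0.04417 m³/s
Check: V = 2.60 m/s, Re = 2.90×10^5, f = 0.03285, h_f = 170 m ≈ 169 m ✓

Q ≈ 44.2 L/s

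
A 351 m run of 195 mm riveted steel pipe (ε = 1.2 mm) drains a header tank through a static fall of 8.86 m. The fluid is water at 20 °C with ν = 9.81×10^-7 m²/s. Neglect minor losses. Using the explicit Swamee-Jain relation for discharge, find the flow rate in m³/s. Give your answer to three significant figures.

Swamee-Jain (Type II): Q = -0.965·√(gD⁵h_f/L)·ln[ε/(3.7D) + √(3.17ν²L/(gD³h_f))]
√(gD⁵h_f/L) = √(9.81·0.195⁵·8.86/351) = 0.008356
ε/(3.7D) = 0.00166; √(3.17ν²L/(gD³h_f)) = 4.08×10^-5
Q = -0.965·0.008356·ln(0.001704) = 0.05140 m³/s
Check: V = 1.72 m/s, Re = 3.42×10^5, f = 0.03273, h_f = 8.90 m ≈ 8.86 m ✓

Q ≈ 0.0514 m³/s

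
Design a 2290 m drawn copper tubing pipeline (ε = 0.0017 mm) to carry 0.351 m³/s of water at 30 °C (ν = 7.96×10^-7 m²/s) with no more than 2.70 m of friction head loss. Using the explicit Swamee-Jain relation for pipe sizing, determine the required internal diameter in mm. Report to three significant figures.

D ≈ 642 mm

Swamee-Jain (Type III): D = 0.66·[ε^1.25·(LQ²/(gh_f))^4.75 + ν·Q^9.4·(L/(gh_f))^5.2]^0.04
LQ²/(gh_f) = 10.65; L/(gh_f) = 86.46
Term 1 = ε^1.25·(…)^4.75 = 0.00466; Term 2 = ν·Q^9.4·(…)^5.2 = 0.499
D = 0.66·(0.00466 + 0.499)^0.04 = 0.6421 m = 642 mm
Check: V = 1.08 m/s, Re = 8.74×10^5, f = 0.01194, h_f = 2.55 m ≈ 2.70 m ✓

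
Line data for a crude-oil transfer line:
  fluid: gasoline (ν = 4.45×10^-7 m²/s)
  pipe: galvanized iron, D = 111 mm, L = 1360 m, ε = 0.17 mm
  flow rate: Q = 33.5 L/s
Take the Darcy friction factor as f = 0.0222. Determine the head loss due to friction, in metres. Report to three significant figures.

V = 4Q/(πD²) = 4·0.0335/(π·0.111²) = 3.462 m/s
h_f = f(L/D)V²/(2g) = 0.02220·(1360/0.111)·3.462²/(2·9.81) = 166.1 m

h_f ≈ 166 m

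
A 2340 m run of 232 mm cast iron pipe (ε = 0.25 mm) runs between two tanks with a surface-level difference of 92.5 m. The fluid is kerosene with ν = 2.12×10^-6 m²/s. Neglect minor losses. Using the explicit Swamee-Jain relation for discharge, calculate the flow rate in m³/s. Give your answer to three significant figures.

Q ≈ 0.124 m³/s

Swamee-Jain (Type II): Q = -0.965·√(gD⁵h_f/L)·ln[ε/(3.7D) + √(3.17ν²L/(gD³h_f))]
√(gD⁵h_f/L) = √(9.81·0.232⁵·92.5/2340) = 0.01614
ε/(3.7D) = 2.91×10^-4; √(3.17ν²L/(gD³h_f)) = 5.42×10^-5
Q = -0.965·0.01614·ln(3.455×10^-4) = 0.1242 m³/s
Check: V = 2.94 m/s, Re = 3.21×10^5, f = 0.02100, h_f = 93.2 m ≈ 92.5 m ✓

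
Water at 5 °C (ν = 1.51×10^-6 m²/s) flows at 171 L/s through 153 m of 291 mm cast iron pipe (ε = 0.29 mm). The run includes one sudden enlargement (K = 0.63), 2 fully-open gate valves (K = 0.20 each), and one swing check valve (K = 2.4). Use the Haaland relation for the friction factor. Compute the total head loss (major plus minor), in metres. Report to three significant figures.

V = 4Q/(πD²) = 2.571 m/s; V²/2g = 0.3369 m
Re = 4.95×10^5, ε/D = 9.97×10^-4 → f = 0.02019 (Haaland)
Major: h_f = f(L/D)·V²/2g = 0.02019·525.8·0.3369 = 3.576 m
Minor: ΣK = 3.43; h_m = ΣK·V²/2g = 1.156 m
Total H_L = 3.576 + 1.156 = 4.732 m

H_L ≈ 4.73 m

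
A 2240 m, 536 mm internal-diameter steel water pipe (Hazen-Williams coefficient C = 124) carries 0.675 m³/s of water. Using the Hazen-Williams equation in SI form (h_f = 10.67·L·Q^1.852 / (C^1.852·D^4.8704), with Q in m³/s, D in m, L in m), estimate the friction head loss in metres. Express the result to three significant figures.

h_f = 10.67·2240·0.675^1.852 / (124^1.852·0.536^4.8704) = 31.94 m

h_f ≈ 31.9 m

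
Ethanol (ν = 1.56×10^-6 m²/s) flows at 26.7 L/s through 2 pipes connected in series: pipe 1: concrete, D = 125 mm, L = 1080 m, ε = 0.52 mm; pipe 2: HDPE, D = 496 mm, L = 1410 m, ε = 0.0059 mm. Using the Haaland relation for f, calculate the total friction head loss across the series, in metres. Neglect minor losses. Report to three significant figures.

Pipe 1: V = 2.176 m/s, Re = 1.74×10^5, ε/D = 0.00416, f = 0.02936, h_1 = f(L/D)V²/2g = 61.20 m
Pipe 2: V = 0.1382 m/s, Re = 4.39×10^4, ε/D = 1.19×10^-5, f = 0.02135, h_2 = f(L/D)V²/2g = 0.05908 m
Series → Q common, losses add: H = Σh = 61.26 m

H ≈ 61.3 m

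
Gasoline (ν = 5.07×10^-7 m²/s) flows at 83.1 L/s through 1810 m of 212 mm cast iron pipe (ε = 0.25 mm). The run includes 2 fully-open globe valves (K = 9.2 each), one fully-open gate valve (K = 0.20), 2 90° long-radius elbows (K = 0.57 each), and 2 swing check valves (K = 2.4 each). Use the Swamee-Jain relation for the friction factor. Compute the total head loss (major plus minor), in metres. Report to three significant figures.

V = 4Q/(πD²) = 2.354 m/s; V²/2g = 0.2825 m
Re = 9.84×10^5, ε/D = 0.00118 → f = 0.02081 (Swamee-Jain)
Major: h_f = f(L/D)·V²/2g = 0.02081·8538·0.2825 = 50.19 m
Minor: ΣK = 24.5; h_m = ΣK·V²/2g = 6.932 m
Total H_L = 50.19 + 6.932 = 57.12 m

H_L ≈ 57.1 m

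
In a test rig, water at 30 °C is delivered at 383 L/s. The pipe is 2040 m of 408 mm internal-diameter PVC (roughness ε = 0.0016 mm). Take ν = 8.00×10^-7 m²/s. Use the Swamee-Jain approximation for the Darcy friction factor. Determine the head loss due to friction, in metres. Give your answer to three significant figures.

V = 4Q/(πD²) = 4·0.383/(π·0.408²) = 2.929 m/s
Re = VD/ν = 2.929·0.408/8.00×10^-7 = 1.49×10^6 → turbulent
ε/D = 0.0016/408 = 3.92×10^-6
Swamee-Jain: f = 0.01099
h_f = f(L/D)V²/(2g) = 0.01099·(2040/0.408)·2.929²/(2·9.81) = 24.03 m

h_f ≈ 24.0 m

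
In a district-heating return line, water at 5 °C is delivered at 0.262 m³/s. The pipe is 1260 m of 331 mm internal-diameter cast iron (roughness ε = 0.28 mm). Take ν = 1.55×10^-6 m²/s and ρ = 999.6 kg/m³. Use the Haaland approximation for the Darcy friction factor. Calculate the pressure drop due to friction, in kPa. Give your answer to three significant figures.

Δp ≈ 341 kPa

V = 4Q/(πD²) = 4·0.262/(π·0.331²) = 3.045 m/s
Re = VD/ν = 3.045·0.331/1.55×10^-6 = 6.50×10^5 → turbulent
ε/D = 0.28/331 = 8.46×10^-4
Haaland: f = 0.01935
h_f = f(L/D)V²/(2g) = 0.01935·(1260/0.331)·3.045²/(2·9.81) = 34.81 m
Δp = ρg·h_f = 999.6·9.81·34.81 = 341.4 kPa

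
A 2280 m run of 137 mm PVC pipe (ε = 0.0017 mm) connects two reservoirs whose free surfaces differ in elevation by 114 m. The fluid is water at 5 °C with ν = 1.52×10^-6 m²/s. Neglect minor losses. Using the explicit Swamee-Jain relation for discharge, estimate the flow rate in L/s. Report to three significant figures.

Q ≈ 44.3 L/s

Swamee-Jain (Type II): Q = -0.965·√(gD⁵h_f/L)·ln[ε/(3.7D) + √(3.17ν²L/(gD³h_f))]
√(gD⁵h_f/L) = √(9.81·0.137⁵·114/2280) = 0.004865
ε/(3.7D) = 3.35×10^-6; √(3.17ν²L/(gD³h_f)) = 7.62×10^-5
Q = -0.965·0.004865·ln(7.956×10^-5) = 0.04432 m³/s
Check: V = 3.01 m/s, Re = 2.71×10^5, f = 0.01479, h_f = 113 m ≈ 114 m ✓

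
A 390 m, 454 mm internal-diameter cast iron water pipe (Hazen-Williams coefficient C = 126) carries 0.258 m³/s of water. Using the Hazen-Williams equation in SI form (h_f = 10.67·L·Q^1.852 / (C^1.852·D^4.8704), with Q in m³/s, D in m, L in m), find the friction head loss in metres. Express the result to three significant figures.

h_f ≈ 2.04 m

h_f = 10.67·390·0.258^1.852 / (126^1.852·0.454^4.8704) = 2.041 m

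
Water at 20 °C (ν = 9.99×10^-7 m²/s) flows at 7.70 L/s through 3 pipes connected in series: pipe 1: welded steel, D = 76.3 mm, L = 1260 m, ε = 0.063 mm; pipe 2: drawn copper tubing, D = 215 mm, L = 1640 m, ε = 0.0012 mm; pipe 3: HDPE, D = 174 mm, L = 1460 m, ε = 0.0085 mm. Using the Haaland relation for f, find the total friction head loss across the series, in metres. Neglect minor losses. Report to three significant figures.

H ≈ 51.1 m

Pipe 1: V = 1.684 m/s, Re = 1.29×10^5, ε/D = 8.26×10^-4, f = 0.02085, h_1 = f(L/D)V²/2g = 49.77 m
Pipe 2: V = 0.2121 m/s, Re = 4.56×10^4, ε/D = 5.58×10^-6, f = 0.02116, h_2 = f(L/D)V²/2g = 0.3700 m
Pipe 3: V = 0.3238 m/s, Re = 5.64×10^4, ε/D = 4.89×10^-5, f = 0.02030, h_3 = f(L/D)V²/2g = 0.9104 m
Series → Q common, losses add: H = Σh = 51.05 m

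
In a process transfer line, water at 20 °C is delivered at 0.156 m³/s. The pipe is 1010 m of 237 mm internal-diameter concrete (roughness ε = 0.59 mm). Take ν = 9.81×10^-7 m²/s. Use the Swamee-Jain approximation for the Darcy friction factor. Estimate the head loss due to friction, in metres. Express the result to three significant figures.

h_f ≈ 68.2 m

V = 4Q/(πD²) = 4·0.156/(π·0.237²) = 3.536 m/s
Re = VD/ν = 3.536·0.237/9.81×10^-7 = 8.54×10^5 → turbulent
ε/D = 0.59/237 = 0.00249
Swamee-Jain: f = 0.02511
h_f = f(L/D)V²/(2g) = 0.02511·(1010/0.237)·3.536²/(2·9.81) = 68.20 m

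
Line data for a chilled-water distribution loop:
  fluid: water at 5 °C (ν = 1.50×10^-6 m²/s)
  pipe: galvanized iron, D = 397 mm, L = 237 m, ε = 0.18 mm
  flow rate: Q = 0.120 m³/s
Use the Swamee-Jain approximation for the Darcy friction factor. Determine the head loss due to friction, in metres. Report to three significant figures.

h_f ≈ 0.523 m

V = 4Q/(πD²) = 4·0.120/(π·0.397²) = 0.9694 m/s
Re = VD/ν = 0.9694·0.397/1.50×10^-6 = 2.57×10^5 → turbulent
ε/D = 0.18/397 = 4.53×10^-4
Swamee-Jain: f = 0.01828
h_f = f(L/D)V²/(2g) = 0.01828·(237/0.397)·0.9694²/(2·9.81) = 0.5226 m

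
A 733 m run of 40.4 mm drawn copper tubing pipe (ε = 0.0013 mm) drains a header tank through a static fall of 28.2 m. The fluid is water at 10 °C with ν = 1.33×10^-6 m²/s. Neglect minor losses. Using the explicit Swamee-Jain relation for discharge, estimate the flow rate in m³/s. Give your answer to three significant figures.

Q ≈ 0.00148 m³/s

Swamee-Jain (Type II): Q = -0.965·√(gD⁵h_f/L)·ln[ε/(3.7D) + √(3.17ν²L/(gD³h_f))]
√(gD⁵h_f/L) = √(9.81·0.0404⁵·28.2/733) = 2.015×10^-4
ε/(3.7D) = 8.70×10^-6; √(3.17ν²L/(gD³h_f)) = 4.75×10^-4
Q = -0.965·2.015×10^-4·ln(4.834×10^-4) = 0.001485 m³/s
Check: V = 1.16 m/s, Re = 3.52×10^4, f = 0.02262, h_f = 28.1 m ≈ 28.2 m ✓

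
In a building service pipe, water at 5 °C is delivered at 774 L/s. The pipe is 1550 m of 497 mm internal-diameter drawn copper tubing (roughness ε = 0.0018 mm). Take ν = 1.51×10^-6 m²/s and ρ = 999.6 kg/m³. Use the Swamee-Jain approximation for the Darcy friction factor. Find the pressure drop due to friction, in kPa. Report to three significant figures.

Δp ≈ 278 kPa

V = 4Q/(πD²) = 4·0.774/(π·0.497²) = 3.990 m/s
Re = VD/ν = 3.990·0.497/1.51×10^-6 = 1.31×10^6 → turbulent
ε/D = 0.0018/497 = 3.62×10^-6
Swamee-Jain: f = 0.01120
h_f = f(L/D)V²/(2g) = 0.01120·(1550/0.497)·3.990²/(2·9.81) = 28.34 m
Δp = ρg·h_f = 999.6·9.81·28.34 = 277.9 kPa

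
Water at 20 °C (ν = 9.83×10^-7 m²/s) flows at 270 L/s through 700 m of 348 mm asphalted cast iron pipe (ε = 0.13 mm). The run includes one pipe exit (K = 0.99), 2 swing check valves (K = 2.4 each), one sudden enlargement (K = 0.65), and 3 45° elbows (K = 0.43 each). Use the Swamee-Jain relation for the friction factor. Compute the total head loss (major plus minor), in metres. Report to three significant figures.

H_L ≈ 16.7 m

V = 4Q/(πD²) = 2.839 m/s; V²/2g = 0.4107 m
Re = 1.00×10^6, ε/D = 3.74×10^-4 → f = 0.01637 (Swamee-Jain)
Major: h_f = f(L/D)·V²/2g = 0.01637·2011·0.4107 = 13.53 m
Minor: ΣK = 7.73; h_m = ΣK·V²/2g = 3.175 m
Total H_L = 13.53 + 3.175 = 16.70 m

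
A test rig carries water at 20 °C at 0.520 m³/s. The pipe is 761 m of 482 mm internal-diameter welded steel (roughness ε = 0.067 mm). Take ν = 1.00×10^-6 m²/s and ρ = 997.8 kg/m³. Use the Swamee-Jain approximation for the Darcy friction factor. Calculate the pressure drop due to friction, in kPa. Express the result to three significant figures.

V = 4Q/(πD²) = 4·0.520/(π·0.482²) = 2.850 m/s
Re = VD/ν = 2.850·0.482/1.00×10^-6 = 1.37×10^6 → turbulent
ε/D = 0.067/482 = 1.39×10^-4
Swamee-Jain: f = 0.01377
h_f = f(L/D)V²/(2g) = 0.01377·(761/0.482)·2.850²/(2·9.81) = 8.996 m
Δp = ρg·h_f = 997.8·9.81·8.996 = 88.06 kPa

Δp ≈ 88.1 kPa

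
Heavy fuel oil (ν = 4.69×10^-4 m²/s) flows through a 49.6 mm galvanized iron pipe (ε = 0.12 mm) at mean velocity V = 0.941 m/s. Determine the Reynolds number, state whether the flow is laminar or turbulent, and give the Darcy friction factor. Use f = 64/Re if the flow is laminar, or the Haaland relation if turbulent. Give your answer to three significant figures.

Re = VD/ν = 0.9410·0.0496/4.69×10^-4 = 99.5
Re < 2300 → laminar → f = 64/Re = 0.6431

Re ≈ 99.5; laminar; f = 64/Re ≈ 0.643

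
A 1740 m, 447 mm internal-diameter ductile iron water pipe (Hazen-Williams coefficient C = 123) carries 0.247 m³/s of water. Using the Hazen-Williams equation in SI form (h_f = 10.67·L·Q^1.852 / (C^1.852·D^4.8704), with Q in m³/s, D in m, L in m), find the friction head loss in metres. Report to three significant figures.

h_f ≈ 9.48 m

h_f = 10.67·1740·0.247^1.852 / (123^1.852·0.447^4.8704) = 9.476 m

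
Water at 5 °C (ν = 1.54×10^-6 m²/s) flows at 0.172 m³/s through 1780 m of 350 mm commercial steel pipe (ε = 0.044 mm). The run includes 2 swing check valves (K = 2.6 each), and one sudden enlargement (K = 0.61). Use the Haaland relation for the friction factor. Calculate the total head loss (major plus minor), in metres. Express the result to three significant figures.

H_L ≈ 13.3 m

V = 4Q/(πD²) = 1.788 m/s; V²/2g = 0.1629 m
Re = 4.06×10^5, ε/D = 1.26×10^-4 → f = 0.01488 (Haaland)
Major: h_f = f(L/D)·V²/2g = 0.01488·5086·0.1629 = 12.33 m
Minor: ΣK = 5.81; h_m = ΣK·V²/2g = 0.9464 m
Total H_L = 12.33 + 0.9464 = 13.28 m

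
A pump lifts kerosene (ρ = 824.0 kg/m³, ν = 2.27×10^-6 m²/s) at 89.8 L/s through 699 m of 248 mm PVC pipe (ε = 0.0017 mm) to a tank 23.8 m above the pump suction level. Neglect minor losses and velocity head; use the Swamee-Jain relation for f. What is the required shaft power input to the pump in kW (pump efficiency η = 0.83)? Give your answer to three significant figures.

V = 4Q/(πD²) = 1.859 m/s; Re = 2.03×10^5; ε/D = 6.85×10^-6; f = 0.01555
h_f = f(L/D)V²/2g = 7.720 m
Total head H = z + h_f = 23.8 + 7.720 = 31.52 m
P_hyd = ρgQH = 824.0·9.81·0.0898·31.52 = 22.88 kW
P_shaft = P_hyd/η = 22.88/0.83 = 27.57 kW

P_shaft ≈ 27.6 kW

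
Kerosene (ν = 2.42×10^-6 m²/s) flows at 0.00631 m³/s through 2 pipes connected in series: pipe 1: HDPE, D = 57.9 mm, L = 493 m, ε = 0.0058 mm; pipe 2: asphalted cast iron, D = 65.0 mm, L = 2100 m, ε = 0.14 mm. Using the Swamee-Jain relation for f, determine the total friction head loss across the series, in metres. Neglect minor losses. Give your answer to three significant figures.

Pipe 1: V = 2.397 m/s, Re = 5.73×10^4, ε/D = 1.00×10^-4, f = 0.02057, h_1 = f(L/D)V²/2g = 51.27 m
Pipe 2: V = 1.902 m/s, Re = 5.11×10^4, ε/D = 0.00215, f = 0.02707, h_2 = f(L/D)V²/2g = 161.2 m
Series → Q common, losses add: H = Σh = 212.5 m

H ≈ 212 m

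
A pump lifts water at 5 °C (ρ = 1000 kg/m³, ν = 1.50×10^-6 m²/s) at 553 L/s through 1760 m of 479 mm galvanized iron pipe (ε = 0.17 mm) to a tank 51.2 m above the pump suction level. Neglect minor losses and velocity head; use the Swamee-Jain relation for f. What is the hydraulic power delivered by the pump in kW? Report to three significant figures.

V = 4Q/(πD²) = 3.069 m/s; Re = 9.80×10^5; ε/D = 3.55×10^-4; f = 0.01624
h_f = f(L/D)V²/2g = 28.64 m
Total head H = z + h_f = 51.2 + 28.64 = 79.84 m
P_hyd = ρgQH = 1000·9.81·0.553·79.84 = 433.1 kW

P_hyd ≈ 433 kW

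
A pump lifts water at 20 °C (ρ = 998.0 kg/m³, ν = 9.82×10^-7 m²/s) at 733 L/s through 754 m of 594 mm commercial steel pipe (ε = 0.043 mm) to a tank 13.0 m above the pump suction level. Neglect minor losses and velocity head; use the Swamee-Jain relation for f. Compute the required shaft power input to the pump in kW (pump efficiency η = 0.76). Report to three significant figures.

V = 4Q/(πD²) = 2.645 m/s; Re = 1.60×10^6; ε/D = 7.24×10^-5; f = 0.01256
h_f = f(L/D)V²/2g = 5.685 m
Total head H = z + h_f = 13.0 + 5.685 = 18.68 m
P_hyd = ρgQH = 998.0·9.81·0.733·18.68 = 134.1 kW
P_shaft = P_hyd/η = 134.1/0.76 = 176.4 kW

P_shaft ≈ 176 kW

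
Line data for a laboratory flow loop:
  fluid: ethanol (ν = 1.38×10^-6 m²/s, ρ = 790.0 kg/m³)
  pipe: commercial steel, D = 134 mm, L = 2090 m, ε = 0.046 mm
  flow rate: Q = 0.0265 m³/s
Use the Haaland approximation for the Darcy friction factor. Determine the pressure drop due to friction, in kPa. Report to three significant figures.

V = 4Q/(πD²) = 4·0.0265/(π·0.134²) = 1.879 m/s
Re = VD/ν = 1.879·0.134/1.38×10^-6 = 1.82×10^5 → turbulent
ε/D = 0.046/134 = 3.43×10^-4
Haaland: f = 0.01794
h_f = f(L/D)V²/(2g) = 0.01794·(2090/0.134)·1.879²/(2·9.81) = 50.37 m
Δp = ρg·h_f = 790.0·9.81·50.37 = 390.3 kPa

Δp ≈ 390 kPa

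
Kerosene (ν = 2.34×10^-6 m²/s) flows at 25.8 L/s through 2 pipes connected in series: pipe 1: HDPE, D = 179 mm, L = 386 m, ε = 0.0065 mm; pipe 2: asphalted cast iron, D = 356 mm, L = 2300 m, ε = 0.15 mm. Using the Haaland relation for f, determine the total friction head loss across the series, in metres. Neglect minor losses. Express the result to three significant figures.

H ≈ 2.69 m

Pipe 1: V = 1.025 m/s, Re = 7.84×10^4, ε/D = 3.63×10^-5, f = 0.01889, h_1 = f(L/D)V²/2g = 2.182 m
Pipe 2: V = 0.2592 m/s, Re = 3.94×10^4, ε/D = 4.21×10^-4, f = 0.02299, h_2 = f(L/D)V²/2g = 0.5087 m
Series → Q common, losses add: H = Σh = 2.691 m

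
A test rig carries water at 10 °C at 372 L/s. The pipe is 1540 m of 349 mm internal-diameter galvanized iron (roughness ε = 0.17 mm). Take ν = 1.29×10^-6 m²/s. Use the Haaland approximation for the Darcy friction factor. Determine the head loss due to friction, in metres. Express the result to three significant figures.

V = 4Q/(πD²) = 4·0.372/(π·0.349²) = 3.889 m/s
Re = VD/ν = 3.889·0.349/1.29×10^-6 = 1.05×10^6 → turbulent
ε/D = 0.17/349 = 4.87×10^-4
Haaland: f = 0.01706
h_f = f(L/D)V²/(2g) = 0.01706·(1540/0.349)·3.889²/(2·9.81) = 58.03 m

h_f ≈ 58.0 m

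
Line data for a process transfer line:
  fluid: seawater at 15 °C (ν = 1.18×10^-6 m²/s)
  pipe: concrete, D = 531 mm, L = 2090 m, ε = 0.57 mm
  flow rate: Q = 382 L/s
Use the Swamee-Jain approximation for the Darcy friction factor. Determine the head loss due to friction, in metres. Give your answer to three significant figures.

h_f ≈ 12.2 m

V = 4Q/(πD²) = 4·0.382/(π·0.531²) = 1.725 m/s
Re = VD/ν = 1.725·0.531/1.18×10^-6 = 7.76×10^5 → turbulent
ε/D = 0.57/531 = 0.00107
Swamee-Jain: f = 0.02045
h_f = f(L/D)V²/(2g) = 0.02045·(2090/0.531)·1.725²/(2·9.81) = 12.21 m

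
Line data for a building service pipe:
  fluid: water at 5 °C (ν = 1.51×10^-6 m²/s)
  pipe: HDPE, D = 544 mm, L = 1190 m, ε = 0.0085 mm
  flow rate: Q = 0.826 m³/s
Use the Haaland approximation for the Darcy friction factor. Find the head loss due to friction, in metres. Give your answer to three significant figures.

h_f ≈ 16.1 m

V = 4Q/(πD²) = 4·0.826/(π·0.544²) = 3.554 m/s
Re = VD/ν = 3.554·0.544/1.51×10^-6 = 1.28×10^6 → turbulent
ε/D = 0.0085/544 = 1.56×10^-5
Haaland: f = 0.01146
h_f = f(L/D)V²/(2g) = 0.01146·(1190/0.544)·3.554²/(2·9.81) = 16.14 m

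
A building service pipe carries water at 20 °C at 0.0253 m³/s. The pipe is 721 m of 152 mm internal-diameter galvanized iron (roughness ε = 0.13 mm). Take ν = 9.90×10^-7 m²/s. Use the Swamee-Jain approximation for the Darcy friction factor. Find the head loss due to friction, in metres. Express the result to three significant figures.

h_f ≈ 9.64 m

V = 4Q/(πD²) = 4·0.0253/(π·0.152²) = 1.394 m/s
Re = VD/ν = 1.394·0.152/9.90×10^-7 = 2.14×10^5 → turbulent
ε/D = 0.13/152 = 8.55×10^-4
Swamee-Jain: f = 0.02051
h_f = f(L/D)V²/(2g) = 0.02051·(721/0.152)·1.394²/(2·9.81) = 9.639 m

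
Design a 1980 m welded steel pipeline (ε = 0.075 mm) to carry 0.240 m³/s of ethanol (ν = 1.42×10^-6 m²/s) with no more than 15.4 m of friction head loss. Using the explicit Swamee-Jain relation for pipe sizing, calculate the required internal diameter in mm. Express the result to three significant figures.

D ≈ 398 mm

Swamee-Jain (Type III): D = 0.66·[ε^1.25·(LQ²/(gh_f))^4.75 + ν·Q^9.4·(L/(gh_f))^5.2]^0.04
LQ²/(gh_f) = 0.7549; L/(gh_f) = 13.11
Term 1 = ε^1.25·(…)^4.75 = 1.84×10^-6; Term 2 = ν·Q^9.4·(…)^5.2 = 1.37×10^-6
D = 0.66·(1.84×10^-6 + 1.37×10^-6)^0.04 = 0.3979 m = 398 mm
Check: V = 1.93 m/s, Re = 5.41×10^5, f = 0.01530, h_f = 14.5 m ≈ 15.4 m ✓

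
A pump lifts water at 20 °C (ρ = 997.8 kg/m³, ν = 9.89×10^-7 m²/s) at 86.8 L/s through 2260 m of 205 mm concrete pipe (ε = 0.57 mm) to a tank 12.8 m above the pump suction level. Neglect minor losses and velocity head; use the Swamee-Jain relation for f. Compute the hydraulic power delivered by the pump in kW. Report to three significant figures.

V = 4Q/(πD²) = 2.630 m/s; Re = 5.45×10^5; ε/D = 0.00278; f = 0.02598
h_f = f(L/D)V²/2g = 101.0 m
Total head H = z + h_f = 12.8 + 101.0 = 113.8 m
P_hyd = ρgQH = 997.8·9.81·0.0868·113.8 = 96.66 kW

P_hyd ≈ 96.7 kW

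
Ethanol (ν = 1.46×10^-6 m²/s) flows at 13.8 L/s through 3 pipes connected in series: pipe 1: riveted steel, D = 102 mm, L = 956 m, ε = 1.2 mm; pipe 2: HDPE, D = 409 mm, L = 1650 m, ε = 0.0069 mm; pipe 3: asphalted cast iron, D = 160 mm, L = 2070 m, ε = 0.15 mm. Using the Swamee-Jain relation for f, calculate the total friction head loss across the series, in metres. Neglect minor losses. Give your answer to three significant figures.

Pipe 1: V = 1.689 m/s, Re = 1.18×10^5, ε/D = 0.0118, f = 0.04075, h_1 = f(L/D)V²/2g = 55.53 m
Pipe 2: V = 0.1050 m/s, Re = 2.94×10^4, ε/D = 1.69×10^-5, f = 0.02353, h_2 = f(L/D)V²/2g = 0.05339 m
Pipe 3: V = 0.6864 m/s, Re = 7.52×10^4, ε/D = 9.37×10^-4, f = 0.02280, h_3 = f(L/D)V²/2g = 7.081 m
Series → Q common, losses add: H = Σh = 62.66 m

H ≈ 62.7 m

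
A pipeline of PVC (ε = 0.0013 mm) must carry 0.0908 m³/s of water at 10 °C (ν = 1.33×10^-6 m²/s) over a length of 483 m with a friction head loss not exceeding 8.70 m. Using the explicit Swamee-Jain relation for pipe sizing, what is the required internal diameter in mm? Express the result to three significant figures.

D ≈ 224 mm

Swamee-Jain (Type III): D = 0.66·[ε^1.25·(LQ²/(gh_f))^4.75 + ν·Q^9.4·(L/(gh_f))^5.2]^0.04
LQ²/(gh_f) = 0.04666; L/(gh_f) = 5.659
Term 1 = ε^1.25·(…)^4.75 = 2.09×10^-14; Term 2 = ν·Q^9.4·(…)^5.2 = 1.75×10^-12
D = 0.66·(2.09×10^-14 + 1.75×10^-12)^0.04 = 0.2236 m = 224 mm
Check: V = 2.31 m/s, Re = 3.89×10^5, f = 0.01378, h_f = 8.11 m ≈ 8.70 m ✓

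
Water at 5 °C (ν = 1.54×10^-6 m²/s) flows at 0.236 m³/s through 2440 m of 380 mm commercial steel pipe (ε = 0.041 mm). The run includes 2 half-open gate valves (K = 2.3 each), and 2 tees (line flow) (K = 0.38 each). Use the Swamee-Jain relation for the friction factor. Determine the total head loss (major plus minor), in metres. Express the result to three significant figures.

H_L ≈ 21.8 m

V = 4Q/(πD²) = 2.081 m/s; V²/2g = 0.2207 m
Re = 5.13×10^5, ε/D = 1.08×10^-4 → f = 0.01452 (Swamee-Jain)
Major: h_f = f(L/D)·V²/2g = 0.01452·6421·0.2207 = 20.57 m
Minor: ΣK = 5.36; h_m = ΣK·V²/2g = 1.183 m
Total H_L = 20.57 + 1.183 = 21.75 m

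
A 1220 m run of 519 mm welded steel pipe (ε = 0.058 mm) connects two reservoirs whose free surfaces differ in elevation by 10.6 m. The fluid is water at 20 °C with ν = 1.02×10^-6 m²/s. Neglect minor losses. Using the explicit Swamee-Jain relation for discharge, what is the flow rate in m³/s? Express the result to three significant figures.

Q ≈ 0.545 m³/s

Swamee-Jain (Type II): Q = -0.965·√(gD⁵h_f/L)·ln[ε/(3.7D) + √(3.17ν²L/(gD³h_f))]
√(gD⁵h_f/L) = √(9.81·0.519⁵·10.6/1220) = 0.05665
ε/(3.7D) = 3.02×10^-5; √(3.17ν²L/(gD³h_f)) = 1.66×10^-5
Q = -0.965·0.05665·ln(4.684×10^-5) = 0.5450 m³/s
Check: V = 2.58 m/s, Re = 1.31×10^6, f = 0.01341, h_f = 10.7 m ≈ 10.6 m ✓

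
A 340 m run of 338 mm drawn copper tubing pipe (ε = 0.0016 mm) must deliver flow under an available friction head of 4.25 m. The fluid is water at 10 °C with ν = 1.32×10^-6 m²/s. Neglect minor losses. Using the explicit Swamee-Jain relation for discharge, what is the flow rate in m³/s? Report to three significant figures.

Swamee-Jain (Type II): Q = -0.965·√(gD⁵h_f/L)·ln[ε/(3.7D) + √(3.17ν²L/(gD³h_f))]
√(gD⁵h_f/L) = √(9.81·0.338⁵·4.25/340) = 0.02326
ε/(3.7D) = 1.28×10^-6; √(3.17ν²L/(gD³h_f)) = 3.42×10^-5
Q = -0.965·0.02326·ln(3.543×10^-5) = 0.2300 m³/s
Check: V = 2.56 m/s, Re = 6.56×10^5, f = 0.01257, h_f = 4.23 m ≈ 4.25 m ✓

Q ≈ 0.230 m³/s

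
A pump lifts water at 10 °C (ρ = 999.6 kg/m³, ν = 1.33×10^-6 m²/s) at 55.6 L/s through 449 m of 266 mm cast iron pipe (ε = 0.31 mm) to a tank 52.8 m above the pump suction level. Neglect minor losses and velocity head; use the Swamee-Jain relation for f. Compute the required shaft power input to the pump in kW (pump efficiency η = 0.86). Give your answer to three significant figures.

P_shaft ≈ 34.7 kW

V = 4Q/(πD²) = 1.001 m/s; Re = 2.00×10^5; ε/D = 0.00117; f = 0.02182
h_f = f(L/D)V²/2g = 1.879 m
Total head H = z + h_f = 52.8 + 1.879 = 54.68 m
P_hyd = ρgQH = 999.6·9.81·0.0556·54.68 = 29.81 kW
P_shaft = P_hyd/η = 29.81/0.86 = 34.67 kW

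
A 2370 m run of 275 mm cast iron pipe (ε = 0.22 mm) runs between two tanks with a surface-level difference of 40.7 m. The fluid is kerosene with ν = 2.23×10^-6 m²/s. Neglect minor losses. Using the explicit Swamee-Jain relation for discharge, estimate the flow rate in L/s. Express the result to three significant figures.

Swamee-Jain (Type II): Q = -0.965·√(gD⁵h_f/L)·ln[ε/(3.7D) + √(3.17ν²L/(gD³h_f))]
√(gD⁵h_f/L) = √(9.81·0.275⁵·40.7/2370) = 0.01628
ε/(3.7D) = 2.16×10^-4; √(3.17ν²L/(gD³h_f)) = 6.71×10^-5
Q = -0.965·0.01628·ln(2.833×10^-4) = 0.1283 m³/s
Check: V = 2.16 m/s, Re = 2.66×10^5, f = 0.02000, h_f = 41.0 m ≈ 40.7 m ✓

Q ≈ 128 L/s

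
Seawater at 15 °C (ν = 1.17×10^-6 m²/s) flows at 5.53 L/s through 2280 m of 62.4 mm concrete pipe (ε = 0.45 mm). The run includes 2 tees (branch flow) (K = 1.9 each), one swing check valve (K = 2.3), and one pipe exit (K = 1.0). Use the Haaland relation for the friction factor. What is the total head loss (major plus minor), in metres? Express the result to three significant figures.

V = 4Q/(πD²) = 1.808 m/s; V²/2g = 0.1667 m
Re = 9.64×10^4, ε/D = 0.00721 → f = 0.03481 (Haaland)
Major: h_f = f(L/D)·V²/2g = 0.03481·36538·0.1667 = 212.0 m
Minor: ΣK = 7.10; h_m = ΣK·V²/2g = 1.183 m
Total H_L = 212.0 + 1.183 = 213.2 m

H_L ≈ 213 m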